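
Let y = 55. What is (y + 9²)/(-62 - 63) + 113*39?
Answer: 550739/125 ≈ 4405.9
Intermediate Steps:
(y + 9²)/(-62 - 63) + 113*39 = (55 + 9²)/(-62 - 63) + 113*39 = (55 + 81)/(-125) + 4407 = 136*(-1/125) + 4407 = -136/125 + 4407 = 550739/125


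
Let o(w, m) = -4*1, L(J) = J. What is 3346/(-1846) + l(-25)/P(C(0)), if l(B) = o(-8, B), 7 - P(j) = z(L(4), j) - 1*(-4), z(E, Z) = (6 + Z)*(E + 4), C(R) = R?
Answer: -71593/41535 ≈ -1.7237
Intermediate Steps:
o(w, m) = -4
z(E, Z) = (4 + E)*(6 + Z) (z(E, Z) = (6 + Z)*(4 + E) = (4 + E)*(6 + Z))
P(j) = -45 - 8*j (P(j) = 7 - ((24 + 4*j + 6*4 + 4*j) - 1*(-4)) = 7 - ((24 + 4*j + 24 + 4*j) + 4) = 7 - ((48 + 8*j) + 4) = 7 - (52 + 8*j) = 7 + (-52 - 8*j) = -45 - 8*j)
l(B) = -4
3346/(-1846) + l(-25)/P(C(0)) = 3346/(-1846) - 4/(-45 - 8*0) = 3346*(-1/1846) - 4/(-45 + 0) = -1673/923 - 4/(-45) = -1673/923 - 4*(-1/45) = -1673/923 + 4/45 = -71593/41535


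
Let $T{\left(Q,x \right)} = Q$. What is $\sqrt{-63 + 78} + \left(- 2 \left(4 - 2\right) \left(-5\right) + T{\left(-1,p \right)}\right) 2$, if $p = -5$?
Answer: $38 + \sqrt{15} \approx 41.873$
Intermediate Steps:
$\sqrt{-63 + 78} + \left(- 2 \left(4 - 2\right) \left(-5\right) + T{\left(-1,p \right)}\right) 2 = \sqrt{-63 + 78} + \left(- 2 \left(4 - 2\right) \left(-5\right) - 1\right) 2 = \sqrt{15} + \left(\left(-2\right) 2 \left(-5\right) - 1\right) 2 = \sqrt{15} + \left(\left(-4\right) \left(-5\right) - 1\right) 2 = \sqrt{15} + \left(20 - 1\right) 2 = \sqrt{15} + 19 \cdot 2 = \sqrt{15} + 38 = 38 + \sqrt{15}$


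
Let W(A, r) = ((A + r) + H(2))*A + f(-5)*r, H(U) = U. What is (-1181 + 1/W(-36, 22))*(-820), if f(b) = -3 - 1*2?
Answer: 155915210/161 ≈ 9.6842e+5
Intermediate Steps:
f(b) = -5 (f(b) = -3 - 2 = -5)
W(A, r) = -5*r + A*(2 + A + r) (W(A, r) = ((A + r) + 2)*A - 5*r = (2 + A + r)*A - 5*r = A*(2 + A + r) - 5*r = -5*r + A*(2 + A + r))
(-1181 + 1/W(-36, 22))*(-820) = (-1181 + 1/((-36)² - 5*22 + 2*(-36) - 36*22))*(-820) = (-1181 + 1/(1296 - 110 - 72 - 792))*(-820) = (-1181 + 1/322)*(-820) = -380281/322*(-820) = 155915210/161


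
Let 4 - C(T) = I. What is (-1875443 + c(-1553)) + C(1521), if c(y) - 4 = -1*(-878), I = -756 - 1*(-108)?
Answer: -1873909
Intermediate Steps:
I = -648 (I = -756 + 108 = -648)
c(y) = 882 (c(y) = 4 - 1*(-878) = 4 + 878 = 882)
C(T) = 652 (C(T) = 4 - 1*(-648) = 4 + 648 = 652)
(-1875443 + c(-1553)) + C(1521) = (-1875443 + 882) + 652 = -1874561 + 652 = -1873909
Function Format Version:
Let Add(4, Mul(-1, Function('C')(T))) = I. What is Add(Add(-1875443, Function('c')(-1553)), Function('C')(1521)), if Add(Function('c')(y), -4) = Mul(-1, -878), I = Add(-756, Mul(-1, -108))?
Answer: -1873909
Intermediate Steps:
I = -648 (I = Add(-756, 108) = -648)
Function('c')(y) = 882 (Function('c')(y) = Add(4, Mul(-1, -878)) = Add(4, 878) = 882)
Function('C')(T) = 652 (Function('C')(T) = Add(4, Mul(-1, -648)) = Add(4, 648) = 652)
Add(Add(-1875443, Function('c')(-1553)), Function('C')(1521)) = Add(Add(-1875443, 882), 652) = Add(-1874561, 652) = -1873909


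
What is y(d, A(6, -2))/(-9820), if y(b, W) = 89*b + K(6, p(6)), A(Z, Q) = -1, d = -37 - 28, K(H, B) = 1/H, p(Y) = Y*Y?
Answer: 34709/58920 ≈ 0.58909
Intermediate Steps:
p(Y) = Y²
d = -65
y(b, W) = ⅙ + 89*b (y(b, W) = 89*b + 1/6 = 89*b + ⅙ = ⅙ + 89*b)
y(d, A(6, -2))/(-9820) = (⅙ + 89*(-65))/(-9820) = (⅙ - 5785)*(-1/9820) = -34709/6*(-1/9820) = 34709/58920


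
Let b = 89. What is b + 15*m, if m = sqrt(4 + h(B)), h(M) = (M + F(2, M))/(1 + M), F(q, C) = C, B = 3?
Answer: 89 + 15*sqrt(22)/2 ≈ 124.18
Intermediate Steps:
h(M) = 2*M/(1 + M) (h(M) = (M + M)/(1 + M) = (2*M)/(1 + M) = 2*M/(1 + M))
m = sqrt(22)/2 (m = sqrt(4 + 2*3/(1 + 3)) = sqrt(4 + 2*3/4) = sqrt(4 + 2*3*(1/4)) = sqrt(4 + 3/2) = sqrt(11/2) = sqrt(22)/2 ≈ 2.3452)
b + 15*m = 89 + 15*(sqrt(22)/2) = 89 + 15*sqrt(22)/2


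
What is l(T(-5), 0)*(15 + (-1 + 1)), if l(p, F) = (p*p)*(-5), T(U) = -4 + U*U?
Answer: -33075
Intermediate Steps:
T(U) = -4 + U²
l(p, F) = -5*p² (l(p, F) = p²*(-5) = -5*p²)
l(T(-5), 0)*(15 + (-1 + 1)) = (-5*(-4 + (-5)²)²)*(15 + (-1 + 1)) = (-5*(-4 + 25)²)*(15 + 0) = -5*21²*15 = -5*441*15 = -2205*15 = -33075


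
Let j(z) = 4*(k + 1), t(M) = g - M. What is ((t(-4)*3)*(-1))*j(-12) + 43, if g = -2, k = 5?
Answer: -101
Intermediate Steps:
t(M) = -2 - M
j(z) = 24 (j(z) = 4*(5 + 1) = 4*6 = 24)
((t(-4)*3)*(-1))*j(-12) + 43 = (((-2 - 1*(-4))*3)*(-1))*24 + 43 = (((-2 + 4)*3)*(-1))*24 + 43 = ((2*3)*(-1))*24 + 43 = (6*(-1))*24 + 43 = -6*24 + 43 = -144 + 43 = -101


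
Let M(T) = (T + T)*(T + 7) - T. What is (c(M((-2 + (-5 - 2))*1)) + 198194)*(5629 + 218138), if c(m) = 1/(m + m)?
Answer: 443492792843/10 ≈ 4.4349e+10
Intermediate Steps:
M(T) = -T + 2*T*(7 + T) (M(T) = (2*T)*(7 + T) - T = 2*T*(7 + T) - T = -T + 2*T*(7 + T))
c(m) = 1/(2*m)
(c(M((-2 + (-5 - 2))*1)) + 198194)*(5629 + 218138) = (1/(2*((((-2 + (-5 - 2))*1)*(13 + 2*((-2 + (-5 - 2))*1))))) + 198194)*(5629 + 218138) = (1/(2*((((-2 - 7)*1)*(13 + 2*((-2 - 7)*1))))) + 198194)*223767 = (1/(2*(((-9*1)*(13 + 2*(-9*1))))) + 198194)*223767 = (1/(2*((-9*(13 + 2*(-9))))) + 198194)*223767 = (1/(2*((-9*(13 - 18)))) + 198194)*223767 = (1/(2*((-9*(-5)))) + 198194)*223767 = ((½)/45 + 198194)*223767 = ((½)*(1/45) + 198194)*223767 = (1/90 + 198194)*223767 = (17837461/90)*223767 = 443492792843/10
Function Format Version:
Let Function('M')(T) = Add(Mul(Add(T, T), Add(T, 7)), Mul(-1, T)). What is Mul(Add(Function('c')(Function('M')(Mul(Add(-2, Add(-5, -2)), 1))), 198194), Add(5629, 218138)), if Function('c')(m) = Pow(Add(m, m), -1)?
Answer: Rational(443492792843, 10) ≈ 4.4349e+10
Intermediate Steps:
Function('M')(T) = Add(Mul(-1, T), Mul(2, T, Add(7, T))) (Function('M')(T) = Add(Mul(Mul(2, T), Add(7, T)), Mul(-1, T)) = Add(Mul(2, T, Add(7, T)), Mul(-1, T)) = Add(Mul(-1, T), Mul(2, T, Add(7, T))))
Function('c')(m) = Mul(Rational(1, 2), Pow(m, -1)) (Function('c')(m) = Pow(Mul(2, m), -1) = Mul(Rational(1, 2), Pow(m, -1)))
Mul(Add(Function('c')(Function('M')(Mul(Add(-2, Add(-5, -2)), 1))), 198194), Add(5629, 218138)) = Mul(Add(Mul(Rational(1, 2), Pow(Mul(Mul(Add(-2, Add(-5, -2)), 1), Add(13, Mul(2, Mul(Add(-2, Add(-5, -2)), 1)))), -1)), 198194), Add(5629, 218138)) = Mul(Add(Mul(Rational(1, 2), Pow(Mul(Mul(Add(-2, -7), 1), Add(13, Mul(2, Mul(Add(-2, -7), 1)))), -1)), 198194), 223767) = Mul(Add(Mul(Rational(1, 2), Pow(Mul(Mul(-9, 1), Add(13, Mul(2, Mul(-9, 1)))), -1)), 198194), 223767) = Mul(Add(Mul(Rational(1, 2), Pow(Mul(-9, Add(13, Mul(2, -9))), -1)), 198194), 223767) = Mul(Add(Mul(Rational(1, 2), Pow(Mul(-9, Add(13, -18)), -1)), 198194), 223767) = Mul(Add(Mul(Rational(1, 2), Pow(Mul(-9, -5), -1)), 198194), 223767) = Mul(Add(Mul(Rational(1, 2), Pow(45, -1)), 198194), 223767) = Mul(Add(Mul(Rational(1, 2), Rational(1, 45)), 198194), 223767) = Mul(Add(Rational(1, 90), 198194), 223767) = Mul(Rational(17837461, 90), 223767) = Rational(443492792843, 10)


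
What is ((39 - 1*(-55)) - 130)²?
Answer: 1296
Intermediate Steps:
((39 - 1*(-55)) - 130)² = ((39 + 55) - 130)² = (94 - 130)² = (-36)² = 1296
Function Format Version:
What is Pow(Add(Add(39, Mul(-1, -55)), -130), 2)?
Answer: 1296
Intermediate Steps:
Pow(Add(Add(39, Mul(-1, -55)), -130), 2) = Pow(Add(Add(39, 55), -130), 2) = Pow(Add(94, -130), 2) = Pow(-36, 2) = 1296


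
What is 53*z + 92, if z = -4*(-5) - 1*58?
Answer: -1922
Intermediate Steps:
z = -38 (z = 20 - 58 = -38)
53*z + 92 = 53*(-38) + 92 = -2014 + 92 = -1922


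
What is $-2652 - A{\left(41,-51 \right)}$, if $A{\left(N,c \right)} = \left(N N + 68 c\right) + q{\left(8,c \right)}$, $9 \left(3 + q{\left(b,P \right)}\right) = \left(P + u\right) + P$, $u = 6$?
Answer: $- \frac{2554}{3} \approx -851.33$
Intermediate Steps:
$q{\left(b,P \right)} = - \frac{7}{3} + \frac{2 P}{9}$ ($q{\left(b,P \right)} = -3 + \frac{\left(P + 6\right) + P}{9} = -3 + \frac{\left(6 + P\right) + P}{9} = -3 + \frac{6 + 2 P}{9} = -3 + \left(\frac{2}{3} + \frac{2 P}{9}\right) = - \frac{7}{3} + \frac{2 P}{9}$)
$A{\left(N,c \right)} = - \frac{7}{3} + N^{2} + \frac{614 c}{9}$ ($A{\left(N,c \right)} = \left(N N + 68 c\right) + \left(- \frac{7}{3} + \frac{2 c}{9}\right) = \left(N^{2} + 68 c\right) + \left(- \frac{7}{3} + \frac{2 c}{9}\right) = - \frac{7}{3} + N^{2} + \frac{614 c}{9}$)
$-2652 - A{\left(41,-51 \right)} = -2652 - \left(- \frac{7}{3} + 41^{2} + \frac{614}{9} \left(-51\right)\right) = -2652 - \left(- \frac{7}{3} + 1681 - \frac{10438}{3}\right) = -2652 - - \frac{5402}{3} = -2652 + \frac{5402}{3} = - \frac{2554}{3}$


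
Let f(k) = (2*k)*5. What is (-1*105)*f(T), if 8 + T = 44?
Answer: -37800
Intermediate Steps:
T = 36 (T = -8 + 44 = 36)
f(k) = 10*k
(-1*105)*f(T) = (-1*105)*(10*36) = -105*360 = -37800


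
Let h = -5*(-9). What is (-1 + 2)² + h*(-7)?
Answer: -314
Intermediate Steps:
h = 45
(-1 + 2)² + h*(-7) = (-1 + 2)² + 45*(-7) = 1² - 315 = 1 - 315 = -314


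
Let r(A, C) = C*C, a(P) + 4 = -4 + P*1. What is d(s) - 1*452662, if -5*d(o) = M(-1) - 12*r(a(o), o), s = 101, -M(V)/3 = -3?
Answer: -2140907/5 ≈ -4.2818e+5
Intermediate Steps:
a(P) = -8 + P (a(P) = -4 + (-4 + P*1) = -4 + (-4 + P) = -8 + P)
r(A, C) = C²
M(V) = 9 (M(V) = -3*(-3) = 9)
d(o) = -9/5 + 12*o²/5 (d(o) = -(9 - 12*o²)/5 = -9/5 + 12*o²/5)
d(s) - 1*452662 = (-9/5 + (12/5)*101²) - 1*452662 = (-9/5 + (12/5)*10201) - 452662 = (-9/5 + 122412/5) - 452662 = 122403/5 - 452662 = -2140907/5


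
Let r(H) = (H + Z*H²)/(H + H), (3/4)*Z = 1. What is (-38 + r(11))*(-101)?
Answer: 18281/6 ≈ 3046.8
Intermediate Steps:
Z = 4/3 (Z = (4/3)*1 = 4/3 ≈ 1.3333)
r(H) = (H + 4*H²/3)/(2*H) (r(H) = (H + 4*H²/3)/(H + H) = (H + 4*H²/3)/((2*H)) = (H + 4*H²/3)*(1/(2*H)) = (H + 4*H²/3)/(2*H))
(-38 + r(11))*(-101) = (-38 + (½ + (⅔)*11))*(-101) = (-38 + (½ + 22/3))*(-101) = (-38 + 47/6)*(-101) = -181/6*(-101) = 18281/6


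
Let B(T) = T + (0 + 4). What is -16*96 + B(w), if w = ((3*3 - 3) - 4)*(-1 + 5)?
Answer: -1524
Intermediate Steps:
w = 8 (w = ((9 - 3) - 4)*4 = (6 - 4)*4 = 2*4 = 8)
B(T) = 4 + T (B(T) = T + 4 = 4 + T)
-16*96 + B(w) = -16*96 + (4 + 8) = -1536 + 12 = -1524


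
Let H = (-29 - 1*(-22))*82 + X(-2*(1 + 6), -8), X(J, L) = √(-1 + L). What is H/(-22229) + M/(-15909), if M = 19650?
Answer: -142556028/117880387 - 3*I/22229 ≈ -1.2093 - 0.00013496*I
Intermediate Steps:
H = -574 + 3*I (H = (-29 - 1*(-22))*82 + √(-1 - 8) = (-29 + 22)*82 + √(-9) = -7*82 + 3*I = -574 + 3*I ≈ -574.0 + 3.0*I)
H/(-22229) + M/(-15909) = (-574 + 3*I)/(-22229) + 19650/(-15909) = (-574 + 3*I)*(-1/22229) + 19650*(-1/15909) = (574/22229 - 3*I/22229) - 6550/5303 = -142556028/117880387 - 3*I/22229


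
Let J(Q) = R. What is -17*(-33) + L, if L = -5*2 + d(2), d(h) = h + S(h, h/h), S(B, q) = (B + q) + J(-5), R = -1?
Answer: 555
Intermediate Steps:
J(Q) = -1
S(B, q) = -1 + B + q (S(B, q) = (B + q) - 1 = -1 + B + q)
d(h) = 2*h (d(h) = h + (-1 + h + h/h) = h + (-1 + h + 1) = h + h = 2*h)
L = -6 (L = -5*2 + 2*2 = -10 + 4 = -6)
-17*(-33) + L = -17*(-33) - 6 = 561 - 6 = 555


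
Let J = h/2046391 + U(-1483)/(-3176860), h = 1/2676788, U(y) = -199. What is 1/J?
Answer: 1087628771437813805/68129576420397 ≈ 15964.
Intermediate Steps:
h = 1/2676788 ≈ 3.7358e-7
J = 68129576420397/1087628771437813805 (J = (1/2676788)/2046391 - 199/(-3176860) = (1/2676788)*(1/2046391) - 199*(-1/3176860) = 1/5477754872108 + 199/3176860 = 68129576420397/1087628771437813805 ≈ 6.2641e-5)
1/J = 1/(68129576420397/1087628771437813805) = 1087628771437813805/68129576420397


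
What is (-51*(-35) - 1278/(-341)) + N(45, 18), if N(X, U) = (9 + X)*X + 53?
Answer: 1456666/341 ≈ 4271.8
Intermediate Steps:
N(X, U) = 53 + X*(9 + X) (N(X, U) = X*(9 + X) + 53 = 53 + X*(9 + X))
(-51*(-35) - 1278/(-341)) + N(45, 18) = (-51*(-35) - 1278/(-341)) + (53 + 45**2 + 9*45) = (1785 - 1278*(-1/341)) + (53 + 2025 + 405) = (1785 + 1278/341) + 2483 = 609963/341 + 2483 = 1456666/341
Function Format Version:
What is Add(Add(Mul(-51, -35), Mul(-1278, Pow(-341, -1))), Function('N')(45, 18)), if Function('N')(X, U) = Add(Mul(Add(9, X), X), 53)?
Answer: Rational(1456666, 341) ≈ 4271.8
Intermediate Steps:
Function('N')(X, U) = Add(53, Mul(X, Add(9, X))) (Function('N')(X, U) = Add(Mul(X, Add(9, X)), 53) = Add(53, Mul(X, Add(9, X))))
Add(Add(Mul(-51, -35), Mul(-1278, Pow(-341, -1))), Function('N')(45, 18)) = Add(Add(Mul(-51, -35), Mul(-1278, Pow(-341, -1))), Add(53, Pow(45, 2), Mul(9, 45))) = Add(Add(1785, Mul(-1278, Rational(-1, 341))), Add(53, 2025, 405)) = Add(Add(1785, Rational(1278, 341)), 2483) = Add(Rational(609963, 341), 2483) = Rational(1456666, 341)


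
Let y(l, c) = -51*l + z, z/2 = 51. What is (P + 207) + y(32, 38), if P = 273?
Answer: -1050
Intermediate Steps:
z = 102 (z = 2*51 = 102)
y(l, c) = 102 - 51*l (y(l, c) = -51*l + 102 = 102 - 51*l)
(P + 207) + y(32, 38) = (273 + 207) + (102 - 51*32) = 480 + (102 - 1632) = 480 - 1530 = -1050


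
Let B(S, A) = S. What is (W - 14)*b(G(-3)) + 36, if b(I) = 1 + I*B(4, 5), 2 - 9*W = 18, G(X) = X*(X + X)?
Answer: -10042/9 ≈ -1115.8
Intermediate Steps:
G(X) = 2*X² (G(X) = X*(2*X) = 2*X²)
W = -16/9 (W = 2/9 - ⅑*18 = 2/9 - 2 = -16/9 ≈ -1.7778)
b(I) = 1 + 4*I (b(I) = 1 + I*4 = 1 + 4*I)
(W - 14)*b(G(-3)) + 36 = (-16/9 - 14)*(1 + 4*(2*(-3)²)) + 36 = -142*(1 + 4*(2*9))/9 + 36 = -142*(1 + 4*18)/9 + 36 = -142*(1 + 72)/9 + 36 = -142/9*73 + 36 = -10366/9 + 36 = -10042/9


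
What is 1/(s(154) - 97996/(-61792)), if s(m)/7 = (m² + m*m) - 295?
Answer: 15448/5097231131 ≈ 3.0307e-6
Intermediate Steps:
s(m) = -2065 + 14*m² (s(m) = 7*((m² + m*m) - 295) = 7*((m² + m²) - 295) = 7*(2*m² - 295) = 7*(-295 + 2*m²) = -2065 + 14*m²)
1/(s(154) - 97996/(-61792)) = 1/((-2065 + 14*154²) - 97996/(-61792)) = 1/((-2065 + 14*23716) - 97996*(-1/61792)) = 1/((-2065 + 332024) + 24499/15448) = 1/(329959 + 24499/15448) = 1/(5097231131/15448) = 15448/5097231131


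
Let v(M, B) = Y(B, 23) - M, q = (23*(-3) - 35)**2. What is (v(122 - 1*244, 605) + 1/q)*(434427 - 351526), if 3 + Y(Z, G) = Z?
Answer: 49936915945/832 ≈ 6.0020e+7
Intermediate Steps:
Y(Z, G) = -3 + Z
q = 10816 (q = (-69 - 35)**2 = (-104)**2 = 10816)
v(M, B) = -3 + B - M (v(M, B) = (-3 + B) - M = -3 + B - M)
(v(122 - 1*244, 605) + 1/q)*(434427 - 351526) = ((-3 + 605 - (122 - 1*244)) + 1/10816)*(434427 - 351526) = ((-3 + 605 - (122 - 244)) + 1/10816)*82901 = ((-3 + 605 - 1*(-122)) + 1/10816)*82901 = ((-3 + 605 + 122) + 1/10816)*82901 = (724 + 1/10816)*82901 = (7830785/10816)*82901 = 49936915945/832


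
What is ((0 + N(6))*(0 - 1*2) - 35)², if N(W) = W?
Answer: 2209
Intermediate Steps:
((0 + N(6))*(0 - 1*2) - 35)² = ((0 + 6)*(0 - 1*2) - 35)² = (6*(0 - 2) - 35)² = (6*(-2) - 35)² = (-12 - 35)² = (-47)² = 2209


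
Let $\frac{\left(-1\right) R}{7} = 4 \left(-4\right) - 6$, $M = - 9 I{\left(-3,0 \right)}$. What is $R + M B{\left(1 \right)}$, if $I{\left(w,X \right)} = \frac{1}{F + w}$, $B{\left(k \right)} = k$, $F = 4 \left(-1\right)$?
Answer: $\frac{1087}{7} \approx 155.29$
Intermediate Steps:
$F = -4$
$I{\left(w,X \right)} = \frac{1}{-4 + w}$
$M = \frac{9}{7}$ ($M = - \frac{9}{-4 - 3} = - \frac{9}{-7} = \left(-9\right) \left(- \frac{1}{7}\right) = \frac{9}{7} \approx 1.2857$)
$R = 154$ ($R = - 7 \left(4 \left(-4\right) - 6\right) = - 7 \left(-16 - 6\right) = \left(-7\right) \left(-22\right) = 154$)
$R + M B{\left(1 \right)} = 154 + \frac{9}{7} \cdot 1 = 154 + \frac{9}{7} = \frac{1087}{7}$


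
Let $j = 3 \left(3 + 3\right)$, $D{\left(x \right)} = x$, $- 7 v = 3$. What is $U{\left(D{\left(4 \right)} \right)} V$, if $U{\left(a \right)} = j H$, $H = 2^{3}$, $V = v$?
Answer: $- \frac{432}{7} \approx -61.714$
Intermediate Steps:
$v = - \frac{3}{7}$ ($v = \left(- \frac{1}{7}\right) 3 = - \frac{3}{7} \approx -0.42857$)
$V = - \frac{3}{7} \approx -0.42857$
$H = 8$
$j = 18$ ($j = 3 \cdot 6 = 18$)
$U{\left(a \right)} = 144$ ($U{\left(a \right)} = 18 \cdot 8 = 144$)
$U{\left(D{\left(4 \right)} \right)} V = 144 \left(- \frac{3}{7}\right) = - \frac{432}{7}$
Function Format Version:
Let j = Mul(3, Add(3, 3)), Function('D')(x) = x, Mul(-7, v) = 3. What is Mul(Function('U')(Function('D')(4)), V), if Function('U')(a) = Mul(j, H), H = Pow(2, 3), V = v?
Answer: Rational(-432, 7) ≈ -61.714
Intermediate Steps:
v = Rational(-3, 7) (v = Mul(Rational(-1, 7), 3) = Rational(-3, 7) ≈ -0.42857)
V = Rational(-3, 7) ≈ -0.42857
H = 8
j = 18 (j = Mul(3, 6) = 18)
Function('U')(a) = 144 (Function('U')(a) = Mul(18, 8) = 144)
Mul(Function('U')(Function('D')(4)), V) = Mul(144, Rational(-3, 7)) = Rational(-432, 7)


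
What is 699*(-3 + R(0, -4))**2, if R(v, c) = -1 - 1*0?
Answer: 11184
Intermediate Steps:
R(v, c) = -1 (R(v, c) = -1 + 0 = -1)
699*(-3 + R(0, -4))**2 = 699*(-3 - 1)**2 = 699*(-4)**2 = 699*16 = 11184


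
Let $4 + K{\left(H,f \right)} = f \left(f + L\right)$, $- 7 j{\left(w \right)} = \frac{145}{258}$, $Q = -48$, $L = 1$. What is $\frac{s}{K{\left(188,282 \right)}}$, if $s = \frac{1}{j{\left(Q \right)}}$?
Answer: $- \frac{903}{5785645} \approx -0.00015608$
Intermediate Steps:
$j{\left(w \right)} = - \frac{145}{1806}$ ($j{\left(w \right)} = - \frac{145 \cdot \frac{1}{258}}{7} = \left(- \frac{1}{7}\right) \frac{145}{258} = - \frac{145}{1806}$)
$K{\left(H,f \right)} = -4 + f \left(1 + f\right)$ ($K{\left(H,f \right)} = -4 + f \left(f + 1\right) = -4 + f \left(1 + f\right)$)
$s = - \frac{1806}{145}$ ($s = \frac{1}{- \frac{145}{1806}} = - \frac{1806}{145} \approx -12.455$)
$\frac{s}{K{\left(188,282 \right)}} = - \frac{1806}{145 \left(-4 + 282 + 282^{2}\right)} = - \frac{1806}{145 \left(-4 + 282 + 79524\right)} = - \frac{1806}{145 \cdot 79802} = \left(- \frac{1806}{145}\right) \frac{1}{79802} = - \frac{903}{5785645}$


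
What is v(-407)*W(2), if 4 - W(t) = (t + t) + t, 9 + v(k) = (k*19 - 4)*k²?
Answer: 2563252644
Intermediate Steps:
v(k) = -9 + k²*(-4 + 19*k) (v(k) = -9 + (k*19 - 4)*k² = -9 + (19*k - 4)*k² = -9 + (-4 + 19*k)*k² = -9 + k²*(-4 + 19*k))
W(t) = 4 - 3*t (W(t) = 4 - ((t + t) + t) = 4 - (2*t + t) = 4 - 3*t)
v(-407)*W(2) = (-9 - 4*(-407)² + 19*(-407)³)*(4 - 3*2) = (-9 - 4*165649 + 19*(-67419143))*(4 - 6) = (-9 - 662596 - 1280963717)*(-2) = -1281626322*(-2) = 2563252644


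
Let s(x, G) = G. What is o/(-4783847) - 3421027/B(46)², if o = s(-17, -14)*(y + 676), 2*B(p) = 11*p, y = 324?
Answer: -16364773624869/306209262623 ≈ -53.443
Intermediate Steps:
B(p) = 11*p/2 (B(p) = (11*p)/2 = 11*p/2)
o = -14000 (o = -14*(324 + 676) = -14*1000 = -14000)
o/(-4783847) - 3421027/B(46)² = -14000/(-4783847) - 3421027/(((11/2)*46)²) = -14000*(-1/4783847) - 3421027/(253²) = 14000/4783847 - 3421027/64009 = -16364773624869/306209262623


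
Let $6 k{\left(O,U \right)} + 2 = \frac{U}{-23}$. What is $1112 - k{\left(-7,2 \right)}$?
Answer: $\frac{25584}{23} \approx 1112.3$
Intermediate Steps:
$k{\left(O,U \right)} = - \frac{1}{3} - \frac{U}{138}$ ($k{\left(O,U \right)} = - \frac{1}{3} + \frac{U \frac{1}{-23}}{6} = - \frac{1}{3} + \frac{U \left(- \frac{1}{23}\right)}{6} = - \frac{1}{3} + \frac{\left(- \frac{1}{23}\right) U}{6} = - \frac{1}{3} - \frac{U}{138}$)
$1112 - k{\left(-7,2 \right)} = 1112 - \left(- \frac{1}{3} - \frac{1}{69}\right) = 1112 - - \frac{8}{23} = 1112 + \frac{8}{23} = \frac{25584}{23}$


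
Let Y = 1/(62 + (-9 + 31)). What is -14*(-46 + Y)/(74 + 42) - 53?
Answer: -33025/696 ≈ -47.450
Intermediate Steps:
Y = 1/84 (Y = 1/(62 + 22) = 1/84 ≈ 0.011905)
-14*(-46 + Y)/(74 + 42) - 53 = -14*(-46 + 1/84)/(74 + 42) - 53 = -(-3863)/(6*116) - 53 = -14*(-3863/9744) - 53 = 3863/696 - 53 = -33025/696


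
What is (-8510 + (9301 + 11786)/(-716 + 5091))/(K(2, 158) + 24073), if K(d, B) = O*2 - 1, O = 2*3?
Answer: -37210163/105367500 ≈ -0.35315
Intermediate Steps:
O = 6
K(d, B) = 11 (K(d, B) = 6*2 - 1 = 12 - 1 = 11)
(-8510 + (9301 + 11786)/(-716 + 5091))/(K(2, 158) + 24073) = (-8510 + (9301 + 11786)/(-716 + 5091))/(11 + 24073) = (-8510 + 21087/4375)/24084 = (-8510 + 21087*(1/4375))*(1/24084) = (-8510 + 21087/4375)*(1/24084) = -37210163/4375*1/24084 = -37210163/105367500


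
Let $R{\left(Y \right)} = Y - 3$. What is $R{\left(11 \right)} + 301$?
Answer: $309$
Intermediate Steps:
$R{\left(Y \right)} = -3 + Y$
$R{\left(11 \right)} + 301 = \left(-3 + 11\right) + 301 = 8 + 301 = 309$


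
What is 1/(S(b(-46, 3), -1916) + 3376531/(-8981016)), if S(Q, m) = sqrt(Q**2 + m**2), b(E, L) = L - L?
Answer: 8981016/17204250125 ≈ 0.00052202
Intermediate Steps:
b(E, L) = 0
1/(S(b(-46, 3), -1916) + 3376531/(-8981016)) = 1/(sqrt(0**2 + (-1916)**2) + 3376531/(-8981016)) = 1/(sqrt(0 + 3671056) + 3376531*(-1/8981016)) = 1/(sqrt(3671056) - 3376531/8981016) = 1/(1916 - 3376531/8981016) = 1/(17204250125/8981016) = 8981016/17204250125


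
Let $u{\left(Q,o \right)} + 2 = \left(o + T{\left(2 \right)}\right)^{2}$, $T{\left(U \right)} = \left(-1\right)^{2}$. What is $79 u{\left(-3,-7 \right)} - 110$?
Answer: $2576$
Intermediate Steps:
$T{\left(U \right)} = 1$
$u{\left(Q,o \right)} = -2 + \left(1 + o\right)^{2}$ ($u{\left(Q,o \right)} = -2 + \left(o + 1\right)^{2} = -2 + \left(1 + o\right)^{2}$)
$79 u{\left(-3,-7 \right)} - 110 = 79 \left(-2 + \left(1 - 7\right)^{2}\right) - 110 = 79 \left(-2 + \left(-6\right)^{2}\right) - 110 = 79 \left(-2 + 36\right) - 110 = 79 \cdot 34 - 110 = 2686 - 110 = 2576$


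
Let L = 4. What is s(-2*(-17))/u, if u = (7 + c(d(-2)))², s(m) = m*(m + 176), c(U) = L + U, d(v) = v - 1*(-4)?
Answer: 7140/169 ≈ 42.249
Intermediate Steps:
d(v) = 4 + v (d(v) = v + 4 = 4 + v)
c(U) = 4 + U
s(m) = m*(176 + m)
u = 169 (u = (7 + (4 + (4 - 2)))² = (7 + (4 + 2))² = (7 + 6)² = 13² = 169)
s(-2*(-17))/u = ((-2*(-17))*(176 - 2*(-17)))/169 = (34*(176 + 34))*(1/169) = (34*210)*(1/169) = 7140*(1/169) = 7140/169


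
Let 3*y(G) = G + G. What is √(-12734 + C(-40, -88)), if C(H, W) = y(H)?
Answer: I*√114846/3 ≈ 112.96*I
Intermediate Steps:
y(G) = 2*G/3 (y(G) = (G + G)/3 = (2*G)/3 = 2*G/3)
C(H, W) = 2*H/3
√(-12734 + C(-40, -88)) = √(-12734 + (⅔)*(-40)) = √(-12734 - 80/3) = √(-38282/3) = I*√114846/3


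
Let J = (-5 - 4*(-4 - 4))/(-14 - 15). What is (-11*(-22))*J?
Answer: -6534/29 ≈ -225.31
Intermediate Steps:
J = -27/29 (J = (-5 - 4*(-8))/(-29) = (-5 + 32)*(-1/29) = 27*(-1/29) = -27/29 ≈ -0.93103)
(-11*(-22))*J = -11*(-22)*(-27/29) = 242*(-27/29) = -6534/29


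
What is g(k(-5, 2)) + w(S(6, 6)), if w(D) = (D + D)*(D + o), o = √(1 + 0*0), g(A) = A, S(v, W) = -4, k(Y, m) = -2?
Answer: 22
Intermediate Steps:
o = 1 (o = √(1 + 0) = √1 = 1)
w(D) = 2*D*(1 + D) (w(D) = (D + D)*(D + 1) = (2*D)*(1 + D) = 2*D*(1 + D))
g(k(-5, 2)) + w(S(6, 6)) = -2 + 2*(-4)*(1 - 4) = -2 + 2*(-4)*(-3) = -2 + 24 = 22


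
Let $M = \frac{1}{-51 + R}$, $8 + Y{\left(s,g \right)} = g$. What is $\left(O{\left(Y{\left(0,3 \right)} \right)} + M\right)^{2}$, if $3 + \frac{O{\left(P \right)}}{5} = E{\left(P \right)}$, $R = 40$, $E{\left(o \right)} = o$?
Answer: $\frac{194481}{121} \approx 1607.3$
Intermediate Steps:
$Y{\left(s,g \right)} = -8 + g$
$O{\left(P \right)} = -15 + 5 P$
$M = - \frac{1}{11}$ ($M = \frac{1}{-51 + 40} = \frac{1}{-11} = - \frac{1}{11} \approx -0.090909$)
$\left(O{\left(Y{\left(0,3 \right)} \right)} + M\right)^{2} = \left(\left(-15 + 5 \left(-8 + 3\right)\right) - \frac{1}{11}\right)^{2} = \left(\left(-15 + 5 \left(-5\right)\right) - \frac{1}{11}\right)^{2} = \left(\left(-15 - 25\right) - \frac{1}{11}\right)^{2} = \left(-40 - \frac{1}{11}\right)^{2} = \left(- \frac{441}{11}\right)^{2} = \frac{194481}{121}$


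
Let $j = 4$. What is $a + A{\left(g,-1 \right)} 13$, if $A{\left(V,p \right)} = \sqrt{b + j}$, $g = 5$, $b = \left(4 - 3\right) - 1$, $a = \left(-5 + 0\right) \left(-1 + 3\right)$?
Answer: $16$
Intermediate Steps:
$a = -10$ ($a = \left(-5\right) 2 = -10$)
$b = 0$ ($b = 1 - 1 = 0$)
$A{\left(V,p \right)} = 2$ ($A{\left(V,p \right)} = \sqrt{0 + 4} = \sqrt{4} = 2$)
$a + A{\left(g,-1 \right)} 13 = -10 + 2 \cdot 13 = -10 + 26 = 16$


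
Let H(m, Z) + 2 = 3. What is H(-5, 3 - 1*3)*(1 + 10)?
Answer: 11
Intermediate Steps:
H(m, Z) = 1 (H(m, Z) = -2 + 3 = 1)
H(-5, 3 - 1*3)*(1 + 10) = 1*(1 + 10) = 1*11 = 11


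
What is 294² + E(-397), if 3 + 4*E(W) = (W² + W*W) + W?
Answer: 330281/2 ≈ 1.6514e+5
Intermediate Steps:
E(W) = -¾ + W²/2 + W/4 (E(W) = -¾ + ((W² + W*W) + W)/4 = -¾ + ((W² + W²) + W)/4 = -¾ + (2*W² + W)/4 = -¾ + (W + 2*W²)/4 = -¾ + (W²/2 + W/4) = -¾ + W²/2 + W/4)
294² + E(-397) = 294² + (-¾ + (½)*(-397)² + (¼)*(-397)) = 86436 + (-¾ + (½)*157609 - 397/4) = 86436 + (-¾ + 157609/2 - 397/4) = 86436 + 157409/2 = 330281/2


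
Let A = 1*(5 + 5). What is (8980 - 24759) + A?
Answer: -15769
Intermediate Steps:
A = 10 (A = 1*10 = 10)
(8980 - 24759) + A = (8980 - 24759) + 10 = -15779 + 10 = -15769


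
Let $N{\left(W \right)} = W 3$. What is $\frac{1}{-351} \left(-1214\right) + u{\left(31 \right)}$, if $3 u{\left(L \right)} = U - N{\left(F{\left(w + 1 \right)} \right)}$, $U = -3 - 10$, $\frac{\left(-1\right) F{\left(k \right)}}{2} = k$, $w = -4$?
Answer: $- \frac{2413}{351} \approx -6.8746$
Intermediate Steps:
$F{\left(k \right)} = - 2 k$
$N{\left(W \right)} = 3 W$
$U = -13$
$u{\left(L \right)} = - \frac{31}{3}$ ($u{\left(L \right)} = \frac{-13 - 3 \left(- 2 \left(-4 + 1\right)\right)}{3} = \frac{-13 - 3 \left(\left(-2\right) \left(-3\right)\right)}{3} = \frac{-13 - 3 \cdot 6}{3} = \frac{-13 - 18}{3} = \frac{1}{3} \left(-31\right) = - \frac{31}{3}$)
$\frac{1}{-351} \left(-1214\right) + u{\left(31 \right)} = \frac{1}{-351} \left(-1214\right) - \frac{31}{3} = \left(- \frac{1}{351}\right) \left(-1214\right) - \frac{31}{3} = \frac{1214}{351} - \frac{31}{3} = - \frac{2413}{351}$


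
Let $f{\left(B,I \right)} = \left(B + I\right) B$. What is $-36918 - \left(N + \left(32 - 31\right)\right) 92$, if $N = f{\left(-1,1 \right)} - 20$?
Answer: $-35170$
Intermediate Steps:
$f{\left(B,I \right)} = B \left(B + I\right)$
$N = -20$ ($N = - (-1 + 1) - 20 = \left(-1\right) 0 - 20 = 0 - 20 = -20$)
$-36918 - \left(N + \left(32 - 31\right)\right) 92 = -36918 - \left(-20 + \left(32 - 31\right)\right) 92 = -36918 - \left(-20 + 1\right) 92 = -36918 - \left(-19\right) 92 = -36918 - -1748 = -36918 + 1748 = -35170$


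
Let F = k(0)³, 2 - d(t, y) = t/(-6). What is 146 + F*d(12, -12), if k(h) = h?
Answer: 146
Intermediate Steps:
d(t, y) = 2 + t/6 (d(t, y) = 2 - t/(-6) = 2 - t*(-1)/6 = 2 - (-1)*t/6 = 2 + t/6)
F = 0 (F = 0³ = 0)
146 + F*d(12, -12) = 146 + 0*(2 + (⅙)*12) = 146 + 0*(2 + 2) = 146 + 0*4 = 146 + 0 = 146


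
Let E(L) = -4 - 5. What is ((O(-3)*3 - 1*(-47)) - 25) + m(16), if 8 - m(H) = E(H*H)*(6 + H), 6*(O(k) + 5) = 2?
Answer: 214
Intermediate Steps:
O(k) = -14/3 (O(k) = -5 + (1/6)*2 = -5 + 1/3 = -14/3)
E(L) = -9
m(H) = 62 + 9*H (m(H) = 8 - (-9)*(6 + H) = 8 - (-54 - 9*H) = 8 + (54 + 9*H) = 62 + 9*H)
((O(-3)*3 - 1*(-47)) - 25) + m(16) = ((-14/3*3 - 1*(-47)) - 25) + (62 + 9*16) = ((-14 + 47) - 25) + (62 + 144) = (33 - 25) + 206 = 8 + 206 = 214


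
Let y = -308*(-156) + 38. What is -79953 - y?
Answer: -128039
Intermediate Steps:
y = 48086 (y = 48048 + 38 = 48086)
-79953 - y = -79953 - 1*48086 = -79953 - 48086 = -128039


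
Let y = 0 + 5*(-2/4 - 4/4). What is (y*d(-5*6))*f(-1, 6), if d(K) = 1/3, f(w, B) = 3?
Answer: -15/2 ≈ -7.5000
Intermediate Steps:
d(K) = ⅓
y = -15/2 (y = 0 + 5*(-2*¼ - 4*¼) = 0 + 5*(-½ - 1) = 0 + 5*(-3/2) = 0 - 15/2 = -15/2 ≈ -7.5000)
(y*d(-5*6))*f(-1, 6) = -15/2*⅓*3 = -5/2*3 = -15/2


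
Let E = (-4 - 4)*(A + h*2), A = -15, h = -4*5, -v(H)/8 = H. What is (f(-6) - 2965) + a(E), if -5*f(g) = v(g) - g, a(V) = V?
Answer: -12679/5 ≈ -2535.8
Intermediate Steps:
v(H) = -8*H
h = -20
E = 440 (E = (-4 - 4)*(-15 - 20*2) = -8*(-15 - 40) = -8*(-55) = 440)
f(g) = 9*g/5 (f(g) = -(-8*g - g)/5 = -(-9)*g/5 = 9*g/5)
(f(-6) - 2965) + a(E) = ((9/5)*(-6) - 2965) + 440 = (-54/5 - 2965) + 440 = -14879/5 + 440 = -12679/5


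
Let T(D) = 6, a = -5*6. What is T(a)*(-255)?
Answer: -1530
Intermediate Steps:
a = -30
T(a)*(-255) = 6*(-255) = -1530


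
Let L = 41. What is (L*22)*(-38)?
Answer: -34276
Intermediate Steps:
(L*22)*(-38) = (41*22)*(-38) = 902*(-38) = -34276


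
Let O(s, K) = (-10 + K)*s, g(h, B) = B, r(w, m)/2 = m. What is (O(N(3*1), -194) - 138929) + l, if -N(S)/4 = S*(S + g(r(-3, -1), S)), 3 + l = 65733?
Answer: -58511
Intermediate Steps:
r(w, m) = 2*m
l = 65730 (l = -3 + 65733 = 65730)
N(S) = -8*S**2 (N(S) = -4*S*(S + S) = -4*S*2*S = -8*S**2)
O(s, K) = s*(-10 + K)
(O(N(3*1), -194) - 138929) + l = ((-8*(3*1)**2)*(-10 - 194) - 138929) + 65730 = (-8*3**2*(-204) - 138929) + 65730 = (-8*9*(-204) - 138929) + 65730 = (-72*(-204) - 138929) + 65730 = (14688 - 138929) + 65730 = -124241 + 65730 = -58511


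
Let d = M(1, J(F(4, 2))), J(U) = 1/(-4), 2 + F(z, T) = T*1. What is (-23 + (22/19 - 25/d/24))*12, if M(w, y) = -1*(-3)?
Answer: -30355/114 ≈ -266.27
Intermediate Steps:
F(z, T) = -2 + T (F(z, T) = -2 + T*1 = -2 + T)
J(U) = -¼
M(w, y) = 3
d = 3
(-23 + (22/19 - 25/d/24))*12 = (-23 + (22/19 - 25/3/24))*12 = (-23 + (22*(1/19) - 25*⅓*(1/24)))*12 = (-23 + (22/19 - 25/3*1/24))*12 = (-23 + (22/19 - 25/72))*12 = (-23 + 1109/1368)*12 = -30355/1368*12 = -30355/114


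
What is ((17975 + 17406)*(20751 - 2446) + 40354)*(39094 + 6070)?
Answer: 29252251242676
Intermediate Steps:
((17975 + 17406)*(20751 - 2446) + 40354)*(39094 + 6070) = (35381*18305 + 40354)*45164 = (647649205 + 40354)*45164 = 647689559*45164 = 29252251242676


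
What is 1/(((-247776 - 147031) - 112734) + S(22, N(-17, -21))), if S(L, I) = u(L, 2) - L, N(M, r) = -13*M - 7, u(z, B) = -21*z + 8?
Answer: -1/508017 ≈ -1.9684e-6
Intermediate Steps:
u(z, B) = 8 - 21*z
N(M, r) = -7 - 13*M
S(L, I) = 8 - 22*L (S(L, I) = (8 - 21*L) - L = 8 - 22*L)
1/(((-247776 - 147031) - 112734) + S(22, N(-17, -21))) = 1/(((-247776 - 147031) - 112734) + (8 - 22*22)) = 1/((-394807 - 112734) + (8 - 484)) = 1/(-507541 - 476) = 1/(-508017) = -1/508017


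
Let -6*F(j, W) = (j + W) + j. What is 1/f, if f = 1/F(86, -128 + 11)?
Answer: -55/6 ≈ -9.1667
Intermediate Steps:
F(j, W) = -j/3 - W/6 (F(j, W) = -((j + W) + j)/6 = -((W + j) + j)/6 = -(W + 2*j)/6 = -j/3 - W/6)
f = -6/55 (f = 1/(-1/3*86 - (-128 + 11)/6) = 1/(-86/3 - 1/6*(-117)) = 1/(-86/3 + 39/2) = 1/(-55/6) = -6/55 ≈ -0.10909)
1/f = 1/(-6/55) = -55/6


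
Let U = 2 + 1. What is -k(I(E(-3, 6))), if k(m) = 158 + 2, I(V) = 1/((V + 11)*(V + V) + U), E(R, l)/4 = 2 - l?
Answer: -160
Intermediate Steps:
E(R, l) = 8 - 4*l (E(R, l) = 4*(2 - l) = 8 - 4*l)
U = 3
I(V) = 1/(3 + 2*V*(11 + V)) (I(V) = 1/((V + 11)*(V + V) + 3) = 1/((11 + V)*(2*V) + 3) = 1/(2*V*(11 + V) + 3) = 1/(3 + 2*V*(11 + V)))
k(m) = 160
-k(I(E(-3, 6))) = -1*160 = -160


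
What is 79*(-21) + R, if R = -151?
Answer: -1810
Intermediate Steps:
79*(-21) + R = 79*(-21) - 151 = -1659 - 151 = -1810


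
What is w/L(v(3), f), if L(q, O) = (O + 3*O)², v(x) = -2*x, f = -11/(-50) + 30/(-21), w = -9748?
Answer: -74633125/178929 ≈ -417.11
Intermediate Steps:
f = -423/350 (f = -11*(-1/50) + 30*(-1/21) = 11/50 - 10/7 = -423/350 ≈ -1.2086)
L(q, O) = 16*O² (L(q, O) = (4*O)² = 16*O²)
w/L(v(3), f) = -9748/(16*(-423/350)²) = -9748/(16*(178929/122500)) = -9748/715716/30625 = -9748*30625/715716 = -74633125/178929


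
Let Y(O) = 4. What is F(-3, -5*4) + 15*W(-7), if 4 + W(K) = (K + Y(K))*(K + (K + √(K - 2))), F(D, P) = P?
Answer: 550 - 135*I ≈ 550.0 - 135.0*I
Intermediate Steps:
W(K) = -4 + (4 + K)*(√(-2 + K) + 2*K) (W(K) = -4 + (K + 4)*(K + (K + √(K - 2))) = -4 + (4 + K)*(K + (K + √(-2 + K))) = -4 + (4 + K)*(√(-2 + K) + 2*K))
F(-3, -5*4) + 15*W(-7) = -5*4 + 15*(-4 + 2*(-7)² + 4*√(-2 - 7) + 8*(-7) - 7*√(-2 - 7)) = -20 + 15*(-4 + 2*49 + 4*√(-9) - 56 - 21*I) = -20 + 15*(-4 + 98 + 4*(3*I) - 56 - 21*I) = -20 + 15*(-4 + 98 + 12*I - 56 - 21*I) = -20 + 15*(38 - 9*I) = -20 + (570 - 135*I) = 550 - 135*I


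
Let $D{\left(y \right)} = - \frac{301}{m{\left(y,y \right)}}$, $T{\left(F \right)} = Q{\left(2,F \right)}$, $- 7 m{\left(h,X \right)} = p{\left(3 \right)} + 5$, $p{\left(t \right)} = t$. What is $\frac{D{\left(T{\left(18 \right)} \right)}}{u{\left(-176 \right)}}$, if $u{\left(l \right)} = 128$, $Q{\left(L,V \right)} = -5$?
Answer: $\frac{2107}{1024} \approx 2.0576$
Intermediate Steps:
$m{\left(h,X \right)} = - \frac{8}{7}$ ($m{\left(h,X \right)} = - \frac{3 + 5}{7} = \left(- \frac{1}{7}\right) 8 = - \frac{8}{7}$)
$T{\left(F \right)} = -5$
$D{\left(y \right)} = \frac{2107}{8}$ ($D{\left(y \right)} = - \frac{301}{- \frac{8}{7}} = \left(-301\right) \left(- \frac{7}{8}\right) = \frac{2107}{8}$)
$\frac{D{\left(T{\left(18 \right)} \right)}}{u{\left(-176 \right)}} = \frac{2107}{8 \cdot 128} = \frac{2107}{8} \cdot \frac{1}{128} = \frac{2107}{1024}$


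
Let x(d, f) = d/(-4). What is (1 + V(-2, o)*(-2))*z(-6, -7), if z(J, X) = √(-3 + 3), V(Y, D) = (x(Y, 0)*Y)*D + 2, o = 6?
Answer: 0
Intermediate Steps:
x(d, f) = -d/4 (x(d, f) = d*(-¼) = -d/4)
V(Y, D) = 2 - D*Y²/4 (V(Y, D) = ((-Y/4)*Y)*D + 2 = (-Y²/4)*D + 2 = -D*Y²/4 + 2 = 2 - D*Y²/4)
z(J, X) = 0 (z(J, X) = √0 = 0)
(1 + V(-2, o)*(-2))*z(-6, -7) = (1 + (2 - ¼*6*(-2)²)*(-2))*0 = (1 + (2 - ¼*6*4)*(-2))*0 = (1 + (2 - 6)*(-2))*0 = (1 - 4*(-2))*0 = (1 + 8)*0 = 9*0 = 0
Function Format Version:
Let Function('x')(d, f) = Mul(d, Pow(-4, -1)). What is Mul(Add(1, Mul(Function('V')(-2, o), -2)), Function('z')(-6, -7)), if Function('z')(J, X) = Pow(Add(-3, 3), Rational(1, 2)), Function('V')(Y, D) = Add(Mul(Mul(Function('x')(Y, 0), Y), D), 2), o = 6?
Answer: 0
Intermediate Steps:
Function('x')(d, f) = Mul(Rational(-1, 4), d) (Function('x')(d, f) = Mul(d, Rational(-1, 4)) = Mul(Rational(-1, 4), d))
Function('V')(Y, D) = Add(2, Mul(Rational(-1, 4), D, Pow(Y, 2))) (Function('V')(Y, D) = Add(Mul(Mul(Mul(Rational(-1, 4), Y), Y), D), 2) = Add(Mul(Mul(Rational(-1, 4), Pow(Y, 2)), D), 2) = Add(Mul(Rational(-1, 4), D, Pow(Y, 2)), 2) = Add(2, Mul(Rational(-1, 4), D, Pow(Y, 2))))
Function('z')(J, X) = 0 (Function('z')(J, X) = Pow(0, Rational(1, 2)) = 0)
Mul(Add(1, Mul(Function('V')(-2, o), -2)), Function('z')(-6, -7)) = Mul(Add(1, Mul(Add(2, Mul(Rational(-1, 4), 6, Pow(-2, 2))), -2)), 0) = Mul(Add(1, Mul(Add(2, Mul(Rational(-1, 4), 6, 4)), -2)), 0) = Mul(Add(1, Mul(Add(2, -6), -2)), 0) = Mul(Add(1, Mul(-4, -2)), 0) = Mul(Add(1, 8), 0) = Mul(9, 0) = 0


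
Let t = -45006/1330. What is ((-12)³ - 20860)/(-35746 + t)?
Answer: 15021020/23793593 ≈ 0.63131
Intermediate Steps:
t = -22503/665 (t = -45006*1/1330 = -22503/665 ≈ -33.839)
((-12)³ - 20860)/(-35746 + t) = ((-12)³ - 20860)/(-35746 - 22503/665) = (-1728 - 20860)/(-23793593/665) = -22588*(-665/23793593) = 15021020/23793593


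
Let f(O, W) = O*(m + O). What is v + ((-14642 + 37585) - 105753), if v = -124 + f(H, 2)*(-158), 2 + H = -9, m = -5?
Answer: -110742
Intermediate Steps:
H = -11 (H = -2 - 9 = -11)
f(O, W) = O*(-5 + O)
v = -27932 (v = -124 - 11*(-5 - 11)*(-158) = -124 - 11*(-16)*(-158) = -124 + 176*(-158) = -124 - 27808 = -27932)
v + ((-14642 + 37585) - 105753) = -27932 + ((-14642 + 37585) - 105753) = -27932 + (22943 - 105753) = -27932 - 82810 = -110742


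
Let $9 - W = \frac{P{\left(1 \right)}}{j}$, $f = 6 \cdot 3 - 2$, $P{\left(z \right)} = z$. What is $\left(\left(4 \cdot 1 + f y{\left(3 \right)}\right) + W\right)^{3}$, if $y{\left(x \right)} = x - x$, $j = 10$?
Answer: $\frac{2146689}{1000} \approx 2146.7$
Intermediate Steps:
$y{\left(x \right)} = 0$
$f = 16$ ($f = 18 - 2 = 16$)
$W = \frac{89}{10}$ ($W = 9 - 1 \cdot \frac{1}{10} = 9 - \frac{1}{10} = \frac{89}{10} \approx 8.9$)
$\left(\left(4 \cdot 1 + f y{\left(3 \right)}\right) + W\right)^{3} = \left(\left(4 \cdot 1 + 16 \cdot 0\right) + \frac{89}{10}\right)^{3} = \left(\left(4 + 0\right) + \frac{89}{10}\right)^{3} = \left(4 + \frac{89}{10}\right)^{3} = \left(\frac{129}{10}\right)^{3} = \frac{2146689}{1000}$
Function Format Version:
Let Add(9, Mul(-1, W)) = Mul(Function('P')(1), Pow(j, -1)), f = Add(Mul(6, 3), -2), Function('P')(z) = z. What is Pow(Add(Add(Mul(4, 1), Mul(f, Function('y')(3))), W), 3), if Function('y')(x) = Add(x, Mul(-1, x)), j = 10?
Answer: Rational(2146689, 1000) ≈ 2146.7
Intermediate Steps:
Function('y')(x) = 0
f = 16 (f = Add(18, -2) = 16)
W = Rational(89, 10) (W = Add(9, Mul(-1, Mul(1, Pow(10, -1)))) = Add(9, Mul(-1, Mul(1, Rational(1, 10)))) = Add(9, Mul(-1, Rational(1, 10))) = Add(9, Rational(-1, 10)) = Rational(89, 10) ≈ 8.9000)
Pow(Add(Add(Mul(4, 1), Mul(f, Function('y')(3))), W), 3) = Pow(Add(Add(Mul(4, 1), Mul(16, 0)), Rational(89, 10)), 3) = Pow(Add(Add(4, 0), Rational(89, 10)), 3) = Pow(Add(4, Rational(89, 10)), 3) = Pow(Rational(129, 10), 3) = Rational(2146689, 1000)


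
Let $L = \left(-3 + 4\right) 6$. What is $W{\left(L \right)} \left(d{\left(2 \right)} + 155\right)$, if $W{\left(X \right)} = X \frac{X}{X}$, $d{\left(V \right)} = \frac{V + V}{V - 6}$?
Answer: $924$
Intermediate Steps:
$L = 6$ ($L = 1 \cdot 6 = 6$)
$d{\left(V \right)} = \frac{2 V}{-6 + V}$
$W{\left(X \right)} = X$ ($W{\left(X \right)} = X 1 = X$)
$W{\left(L \right)} \left(d{\left(2 \right)} + 155\right) = 6 \left(2 \cdot 2 \frac{1}{-6 + 2} + 155\right) = 6 \left(2 \cdot 2 \frac{1}{-4} + 155\right) = 6 \left(2 \cdot 2 \left(- \frac{1}{4}\right) + 155\right) = 6 \left(-1 + 155\right) = 6 \cdot 154 = 924$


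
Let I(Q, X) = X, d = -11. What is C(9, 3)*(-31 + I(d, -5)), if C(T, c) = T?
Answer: -324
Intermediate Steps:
C(9, 3)*(-31 + I(d, -5)) = 9*(-31 - 5) = 9*(-36) = -324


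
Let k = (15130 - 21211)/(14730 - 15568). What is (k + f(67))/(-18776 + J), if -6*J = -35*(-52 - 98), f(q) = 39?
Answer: -38763/16467538 ≈ -0.0023539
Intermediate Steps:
k = 6081/838 (k = -6081/(-838) = -6081*(-1/838) = 6081/838 ≈ 7.2566)
J = -875 (J = -(-35)*(-52 - 98)/6 = -(-35)*(-150)/6 = -⅙*5250 = -875)
(k + f(67))/(-18776 + J) = (6081/838 + 39)/(-18776 - 875) = (38763/838)/(-19651) = (38763/838)*(-1/19651) = -38763/16467538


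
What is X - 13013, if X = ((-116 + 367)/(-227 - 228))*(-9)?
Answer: -5918656/455 ≈ -13008.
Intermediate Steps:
X = 2259/455 (X = (251/(-455))*(-9) = (251*(-1/455))*(-9) = -251/455*(-9) = 2259/455 ≈ 4.9648)
X - 13013 = 2259/455 - 13013 = -5918656/455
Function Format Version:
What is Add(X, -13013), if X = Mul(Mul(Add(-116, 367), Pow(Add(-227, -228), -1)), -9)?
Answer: Rational(-5918656, 455) ≈ -13008.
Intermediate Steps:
X = Rational(2259, 455) (X = Mul(Mul(251, Pow(-455, -1)), -9) = Mul(Mul(251, Rational(-1, 455)), -9) = Mul(Rational(-251, 455), -9) = Rational(2259, 455) ≈ 4.9648)
Add(X, -13013) = Add(Rational(2259, 455), -13013) = Rational(-5918656, 455)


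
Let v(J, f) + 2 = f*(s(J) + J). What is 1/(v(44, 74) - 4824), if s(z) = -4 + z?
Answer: 1/1390 ≈ 0.00071942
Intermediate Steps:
v(J, f) = -2 + f*(-4 + 2*J) (v(J, f) = -2 + f*((-4 + J) + J) = -2 + f*(-4 + 2*J))
1/(v(44, 74) - 4824) = 1/((-2 + 44*74 + 74*(-4 + 44)) - 4824) = 1/((-2 + 3256 + 74*40) - 4824) = 1/((-2 + 3256 + 2960) - 4824) = 1/(6214 - 4824) = 1/1390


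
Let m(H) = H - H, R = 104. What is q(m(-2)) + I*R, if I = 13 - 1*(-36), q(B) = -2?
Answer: 5094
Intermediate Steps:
m(H) = 0
I = 49 (I = 13 + 36 = 49)
q(m(-2)) + I*R = -2 + 49*104 = -2 + 5096 = 5094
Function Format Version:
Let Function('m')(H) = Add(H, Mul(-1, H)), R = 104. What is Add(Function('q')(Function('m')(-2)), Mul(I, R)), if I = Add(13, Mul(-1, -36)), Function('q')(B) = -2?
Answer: 5094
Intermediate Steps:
Function('m')(H) = 0
I = 49 (I = Add(13, 36) = 49)
Add(Function('q')(Function('m')(-2)), Mul(I, R)) = Add(-2, Mul(49, 104)) = Add(-2, 5096) = 5094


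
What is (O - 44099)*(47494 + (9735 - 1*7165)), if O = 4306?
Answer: -1992196752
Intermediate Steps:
(O - 44099)*(47494 + (9735 - 1*7165)) = (4306 - 44099)*(47494 + (9735 - 1*7165)) = -39793*(47494 + (9735 - 7165)) = -39793*(47494 + 2570) = -39793*50064 = -1992196752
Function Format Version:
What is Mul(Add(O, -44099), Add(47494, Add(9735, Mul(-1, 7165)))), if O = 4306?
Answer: -1992196752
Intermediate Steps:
Mul(Add(O, -44099), Add(47494, Add(9735, Mul(-1, 7165)))) = Mul(Add(4306, -44099), Add(47494, Add(9735, Mul(-1, 7165)))) = Mul(-39793, Add(47494, Add(9735, -7165))) = Mul(-39793, Add(47494, 2570)) = Mul(-39793, 50064) = -1992196752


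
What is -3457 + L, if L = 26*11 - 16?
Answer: -3187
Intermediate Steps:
L = 270 (L = 286 - 16 = 270)
-3457 + L = -3457 + 270 = -3187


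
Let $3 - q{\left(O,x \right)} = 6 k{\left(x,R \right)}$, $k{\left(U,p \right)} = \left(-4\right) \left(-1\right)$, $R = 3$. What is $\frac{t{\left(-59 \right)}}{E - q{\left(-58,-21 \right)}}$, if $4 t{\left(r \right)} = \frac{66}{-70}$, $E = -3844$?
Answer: $\frac{33}{535220} \approx 6.1657 \cdot 10^{-5}$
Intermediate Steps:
$k{\left(U,p \right)} = 4$
$t{\left(r \right)} = - \frac{33}{140}$ ($t{\left(r \right)} = \frac{66 \frac{1}{-70}}{4} = \frac{66 \left(- \frac{1}{70}\right)}{4} = \frac{1}{4} \left(- \frac{33}{35}\right) = - \frac{33}{140}$)
$q{\left(O,x \right)} = -21$ ($q{\left(O,x \right)} = 3 - 6 \cdot 4 = 3 - 24 = -21$)
$\frac{t{\left(-59 \right)}}{E - q{\left(-58,-21 \right)}} = - \frac{33}{140 \left(-3844 - -21\right)} = - \frac{33}{140 \left(-3844 + 21\right)} = - \frac{33}{140 \left(-3823\right)} = \left(- \frac{33}{140}\right) \left(- \frac{1}{3823}\right) = \frac{33}{535220}$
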